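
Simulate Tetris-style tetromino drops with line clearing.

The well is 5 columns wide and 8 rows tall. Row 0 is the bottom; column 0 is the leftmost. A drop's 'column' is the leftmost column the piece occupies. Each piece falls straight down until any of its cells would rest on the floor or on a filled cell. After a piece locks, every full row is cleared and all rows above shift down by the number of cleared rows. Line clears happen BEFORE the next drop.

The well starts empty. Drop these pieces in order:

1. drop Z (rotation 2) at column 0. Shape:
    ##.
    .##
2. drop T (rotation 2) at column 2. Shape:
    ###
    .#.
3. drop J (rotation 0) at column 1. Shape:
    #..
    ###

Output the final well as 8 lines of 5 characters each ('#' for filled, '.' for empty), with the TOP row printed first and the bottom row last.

Answer: .....
.....
.....
.....
.....
.#...
.###.
.###.

Derivation:
Drop 1: Z rot2 at col 0 lands with bottom-row=0; cleared 0 line(s) (total 0); column heights now [2 2 1 0 0], max=2
Drop 2: T rot2 at col 2 lands with bottom-row=0; cleared 1 line(s) (total 1); column heights now [0 1 1 1 0], max=1
Drop 3: J rot0 at col 1 lands with bottom-row=1; cleared 0 line(s) (total 1); column heights now [0 3 2 2 0], max=3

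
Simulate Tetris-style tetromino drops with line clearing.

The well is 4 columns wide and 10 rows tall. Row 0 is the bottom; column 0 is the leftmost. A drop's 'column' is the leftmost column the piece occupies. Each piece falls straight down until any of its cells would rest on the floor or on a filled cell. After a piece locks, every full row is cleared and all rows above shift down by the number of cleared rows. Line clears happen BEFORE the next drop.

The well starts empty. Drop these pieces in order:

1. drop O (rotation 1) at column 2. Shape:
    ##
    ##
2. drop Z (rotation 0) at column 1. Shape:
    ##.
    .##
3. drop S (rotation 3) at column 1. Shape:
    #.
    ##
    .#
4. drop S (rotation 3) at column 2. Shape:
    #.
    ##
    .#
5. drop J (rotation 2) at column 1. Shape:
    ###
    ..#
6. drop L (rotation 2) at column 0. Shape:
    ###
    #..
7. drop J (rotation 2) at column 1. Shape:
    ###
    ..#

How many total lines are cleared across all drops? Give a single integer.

Answer: 2

Derivation:
Drop 1: O rot1 at col 2 lands with bottom-row=0; cleared 0 line(s) (total 0); column heights now [0 0 2 2], max=2
Drop 2: Z rot0 at col 1 lands with bottom-row=2; cleared 0 line(s) (total 0); column heights now [0 4 4 3], max=4
Drop 3: S rot3 at col 1 lands with bottom-row=4; cleared 0 line(s) (total 0); column heights now [0 7 6 3], max=7
Drop 4: S rot3 at col 2 lands with bottom-row=5; cleared 0 line(s) (total 0); column heights now [0 7 8 7], max=8
Drop 5: J rot2 at col 1 lands with bottom-row=7; cleared 0 line(s) (total 0); column heights now [0 9 9 9], max=9
Drop 6: L rot2 at col 0 lands with bottom-row=8; cleared 1 line(s) (total 1); column heights now [9 9 9 8], max=9
Drop 7: J rot2 at col 1 lands with bottom-row=8; cleared 1 line(s) (total 2); column heights now [0 9 9 9], max=9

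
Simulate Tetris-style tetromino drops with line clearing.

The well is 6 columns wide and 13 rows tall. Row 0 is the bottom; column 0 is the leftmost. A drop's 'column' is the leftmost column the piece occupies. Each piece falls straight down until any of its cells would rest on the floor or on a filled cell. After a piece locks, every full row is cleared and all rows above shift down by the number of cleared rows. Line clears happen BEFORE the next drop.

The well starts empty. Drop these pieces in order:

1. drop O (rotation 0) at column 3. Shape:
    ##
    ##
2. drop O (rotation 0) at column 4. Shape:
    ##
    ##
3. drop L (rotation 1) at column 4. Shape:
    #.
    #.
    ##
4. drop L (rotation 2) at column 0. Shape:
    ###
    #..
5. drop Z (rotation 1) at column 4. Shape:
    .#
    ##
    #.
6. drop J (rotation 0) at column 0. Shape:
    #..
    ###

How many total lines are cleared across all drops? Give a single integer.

Answer: 0

Derivation:
Drop 1: O rot0 at col 3 lands with bottom-row=0; cleared 0 line(s) (total 0); column heights now [0 0 0 2 2 0], max=2
Drop 2: O rot0 at col 4 lands with bottom-row=2; cleared 0 line(s) (total 0); column heights now [0 0 0 2 4 4], max=4
Drop 3: L rot1 at col 4 lands with bottom-row=4; cleared 0 line(s) (total 0); column heights now [0 0 0 2 7 5], max=7
Drop 4: L rot2 at col 0 lands with bottom-row=0; cleared 0 line(s) (total 0); column heights now [2 2 2 2 7 5], max=7
Drop 5: Z rot1 at col 4 lands with bottom-row=7; cleared 0 line(s) (total 0); column heights now [2 2 2 2 9 10], max=10
Drop 6: J rot0 at col 0 lands with bottom-row=2; cleared 0 line(s) (total 0); column heights now [4 3 3 2 9 10], max=10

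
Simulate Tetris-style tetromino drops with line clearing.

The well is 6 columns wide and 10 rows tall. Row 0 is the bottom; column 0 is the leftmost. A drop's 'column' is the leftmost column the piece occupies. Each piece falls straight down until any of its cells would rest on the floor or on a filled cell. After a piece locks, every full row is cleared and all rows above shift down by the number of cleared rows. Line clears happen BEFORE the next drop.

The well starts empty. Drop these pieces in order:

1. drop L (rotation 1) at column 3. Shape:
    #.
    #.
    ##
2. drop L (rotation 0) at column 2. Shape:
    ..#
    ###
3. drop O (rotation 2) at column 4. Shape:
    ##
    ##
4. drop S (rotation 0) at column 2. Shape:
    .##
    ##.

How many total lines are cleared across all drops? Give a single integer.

Drop 1: L rot1 at col 3 lands with bottom-row=0; cleared 0 line(s) (total 0); column heights now [0 0 0 3 1 0], max=3
Drop 2: L rot0 at col 2 lands with bottom-row=3; cleared 0 line(s) (total 0); column heights now [0 0 4 4 5 0], max=5
Drop 3: O rot2 at col 4 lands with bottom-row=5; cleared 0 line(s) (total 0); column heights now [0 0 4 4 7 7], max=7
Drop 4: S rot0 at col 2 lands with bottom-row=6; cleared 0 line(s) (total 0); column heights now [0 0 7 8 8 7], max=8

Answer: 0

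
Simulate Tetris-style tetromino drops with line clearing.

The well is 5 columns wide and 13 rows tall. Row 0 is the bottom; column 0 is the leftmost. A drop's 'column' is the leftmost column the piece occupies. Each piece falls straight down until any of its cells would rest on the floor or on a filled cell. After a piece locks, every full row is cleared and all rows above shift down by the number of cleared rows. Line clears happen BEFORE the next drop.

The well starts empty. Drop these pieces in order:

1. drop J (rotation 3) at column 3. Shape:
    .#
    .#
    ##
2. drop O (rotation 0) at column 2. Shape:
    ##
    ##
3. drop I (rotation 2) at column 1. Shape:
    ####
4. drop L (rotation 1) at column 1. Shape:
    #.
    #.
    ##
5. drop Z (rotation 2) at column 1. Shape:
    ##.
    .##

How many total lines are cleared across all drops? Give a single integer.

Drop 1: J rot3 at col 3 lands with bottom-row=0; cleared 0 line(s) (total 0); column heights now [0 0 0 1 3], max=3
Drop 2: O rot0 at col 2 lands with bottom-row=1; cleared 0 line(s) (total 0); column heights now [0 0 3 3 3], max=3
Drop 3: I rot2 at col 1 lands with bottom-row=3; cleared 0 line(s) (total 0); column heights now [0 4 4 4 4], max=4
Drop 4: L rot1 at col 1 lands with bottom-row=4; cleared 0 line(s) (total 0); column heights now [0 7 5 4 4], max=7
Drop 5: Z rot2 at col 1 lands with bottom-row=6; cleared 0 line(s) (total 0); column heights now [0 8 8 7 4], max=8

Answer: 0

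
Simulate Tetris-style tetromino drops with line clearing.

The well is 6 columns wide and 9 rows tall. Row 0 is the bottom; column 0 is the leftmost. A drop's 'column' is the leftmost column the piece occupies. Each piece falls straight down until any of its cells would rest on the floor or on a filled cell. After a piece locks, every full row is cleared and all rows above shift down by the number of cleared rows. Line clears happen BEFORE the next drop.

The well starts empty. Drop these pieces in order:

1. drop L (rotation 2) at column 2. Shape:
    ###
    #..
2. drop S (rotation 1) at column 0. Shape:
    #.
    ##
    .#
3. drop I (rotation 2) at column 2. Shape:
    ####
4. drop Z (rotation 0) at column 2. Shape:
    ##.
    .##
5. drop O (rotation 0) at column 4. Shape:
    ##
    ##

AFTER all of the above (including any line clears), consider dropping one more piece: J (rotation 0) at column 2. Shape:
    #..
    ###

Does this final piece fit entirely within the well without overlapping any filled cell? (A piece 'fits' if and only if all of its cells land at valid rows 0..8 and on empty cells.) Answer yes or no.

Drop 1: L rot2 at col 2 lands with bottom-row=0; cleared 0 line(s) (total 0); column heights now [0 0 2 2 2 0], max=2
Drop 2: S rot1 at col 0 lands with bottom-row=0; cleared 0 line(s) (total 0); column heights now [3 2 2 2 2 0], max=3
Drop 3: I rot2 at col 2 lands with bottom-row=2; cleared 0 line(s) (total 0); column heights now [3 2 3 3 3 3], max=3
Drop 4: Z rot0 at col 2 lands with bottom-row=3; cleared 0 line(s) (total 0); column heights now [3 2 5 5 4 3], max=5
Drop 5: O rot0 at col 4 lands with bottom-row=4; cleared 0 line(s) (total 0); column heights now [3 2 5 5 6 6], max=6
Test piece J rot0 at col 2 (width 3): heights before test = [3 2 5 5 6 6]; fits = True

Answer: yes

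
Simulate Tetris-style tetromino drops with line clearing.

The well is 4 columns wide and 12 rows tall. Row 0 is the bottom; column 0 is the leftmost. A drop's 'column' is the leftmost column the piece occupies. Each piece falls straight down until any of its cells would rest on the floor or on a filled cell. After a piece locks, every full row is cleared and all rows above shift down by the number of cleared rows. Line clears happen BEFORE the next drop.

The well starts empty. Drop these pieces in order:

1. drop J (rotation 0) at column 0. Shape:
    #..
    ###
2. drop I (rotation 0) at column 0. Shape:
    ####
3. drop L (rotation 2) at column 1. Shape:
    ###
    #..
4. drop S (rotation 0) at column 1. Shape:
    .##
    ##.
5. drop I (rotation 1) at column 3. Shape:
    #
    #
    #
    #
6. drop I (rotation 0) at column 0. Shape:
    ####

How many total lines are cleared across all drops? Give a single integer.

Answer: 2

Derivation:
Drop 1: J rot0 at col 0 lands with bottom-row=0; cleared 0 line(s) (total 0); column heights now [2 1 1 0], max=2
Drop 2: I rot0 at col 0 lands with bottom-row=2; cleared 1 line(s) (total 1); column heights now [2 1 1 0], max=2
Drop 3: L rot2 at col 1 lands with bottom-row=1; cleared 0 line(s) (total 1); column heights now [2 3 3 3], max=3
Drop 4: S rot0 at col 1 lands with bottom-row=3; cleared 0 line(s) (total 1); column heights now [2 4 5 5], max=5
Drop 5: I rot1 at col 3 lands with bottom-row=5; cleared 0 line(s) (total 1); column heights now [2 4 5 9], max=9
Drop 6: I rot0 at col 0 lands with bottom-row=9; cleared 1 line(s) (total 2); column heights now [2 4 5 9], max=9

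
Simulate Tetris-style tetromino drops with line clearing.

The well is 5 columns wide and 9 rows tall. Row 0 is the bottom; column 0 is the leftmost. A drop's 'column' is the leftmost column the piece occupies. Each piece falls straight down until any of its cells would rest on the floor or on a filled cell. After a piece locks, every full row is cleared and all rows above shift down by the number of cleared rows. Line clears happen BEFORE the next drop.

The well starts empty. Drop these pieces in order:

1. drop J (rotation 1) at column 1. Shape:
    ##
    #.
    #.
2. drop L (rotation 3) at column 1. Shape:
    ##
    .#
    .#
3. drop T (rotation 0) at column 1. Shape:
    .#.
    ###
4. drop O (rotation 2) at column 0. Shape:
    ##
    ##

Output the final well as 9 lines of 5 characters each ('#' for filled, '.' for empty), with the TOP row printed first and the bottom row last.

Drop 1: J rot1 at col 1 lands with bottom-row=0; cleared 0 line(s) (total 0); column heights now [0 3 3 0 0], max=3
Drop 2: L rot3 at col 1 lands with bottom-row=3; cleared 0 line(s) (total 0); column heights now [0 6 6 0 0], max=6
Drop 3: T rot0 at col 1 lands with bottom-row=6; cleared 0 line(s) (total 0); column heights now [0 7 8 7 0], max=8
Drop 4: O rot2 at col 0 lands with bottom-row=7; cleared 0 line(s) (total 0); column heights now [9 9 8 7 0], max=9

Answer: ##...
###..
.###.
.##..
..#..
..#..
.##..
.#...
.#...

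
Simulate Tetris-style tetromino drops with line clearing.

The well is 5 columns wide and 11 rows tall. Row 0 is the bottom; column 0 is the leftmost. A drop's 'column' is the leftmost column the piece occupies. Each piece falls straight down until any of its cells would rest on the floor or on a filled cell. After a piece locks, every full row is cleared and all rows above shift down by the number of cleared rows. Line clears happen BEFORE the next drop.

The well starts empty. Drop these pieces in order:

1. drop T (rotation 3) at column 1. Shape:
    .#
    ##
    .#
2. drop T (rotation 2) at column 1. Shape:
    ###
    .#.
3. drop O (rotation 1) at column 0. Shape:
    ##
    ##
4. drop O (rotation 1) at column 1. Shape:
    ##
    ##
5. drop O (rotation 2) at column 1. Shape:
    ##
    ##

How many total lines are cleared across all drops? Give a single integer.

Drop 1: T rot3 at col 1 lands with bottom-row=0; cleared 0 line(s) (total 0); column heights now [0 2 3 0 0], max=3
Drop 2: T rot2 at col 1 lands with bottom-row=3; cleared 0 line(s) (total 0); column heights now [0 5 5 5 0], max=5
Drop 3: O rot1 at col 0 lands with bottom-row=5; cleared 0 line(s) (total 0); column heights now [7 7 5 5 0], max=7
Drop 4: O rot1 at col 1 lands with bottom-row=7; cleared 0 line(s) (total 0); column heights now [7 9 9 5 0], max=9
Drop 5: O rot2 at col 1 lands with bottom-row=9; cleared 0 line(s) (total 0); column heights now [7 11 11 5 0], max=11

Answer: 0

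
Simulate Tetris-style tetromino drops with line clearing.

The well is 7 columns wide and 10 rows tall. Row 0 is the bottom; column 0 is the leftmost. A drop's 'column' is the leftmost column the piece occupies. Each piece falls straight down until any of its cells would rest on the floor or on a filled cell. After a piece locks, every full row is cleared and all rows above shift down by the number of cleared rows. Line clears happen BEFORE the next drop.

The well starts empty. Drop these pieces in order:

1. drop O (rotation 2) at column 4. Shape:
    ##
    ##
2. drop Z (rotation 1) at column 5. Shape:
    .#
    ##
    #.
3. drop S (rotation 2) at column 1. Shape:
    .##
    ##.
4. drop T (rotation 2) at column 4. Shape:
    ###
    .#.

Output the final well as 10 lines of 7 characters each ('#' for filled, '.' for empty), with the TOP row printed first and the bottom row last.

Answer: .......
.......
.......
.......
....###
.....##
.....##
.....#.
..####.
.##.##.

Derivation:
Drop 1: O rot2 at col 4 lands with bottom-row=0; cleared 0 line(s) (total 0); column heights now [0 0 0 0 2 2 0], max=2
Drop 2: Z rot1 at col 5 lands with bottom-row=2; cleared 0 line(s) (total 0); column heights now [0 0 0 0 2 4 5], max=5
Drop 3: S rot2 at col 1 lands with bottom-row=0; cleared 0 line(s) (total 0); column heights now [0 1 2 2 2 4 5], max=5
Drop 4: T rot2 at col 4 lands with bottom-row=4; cleared 0 line(s) (total 0); column heights now [0 1 2 2 6 6 6], max=6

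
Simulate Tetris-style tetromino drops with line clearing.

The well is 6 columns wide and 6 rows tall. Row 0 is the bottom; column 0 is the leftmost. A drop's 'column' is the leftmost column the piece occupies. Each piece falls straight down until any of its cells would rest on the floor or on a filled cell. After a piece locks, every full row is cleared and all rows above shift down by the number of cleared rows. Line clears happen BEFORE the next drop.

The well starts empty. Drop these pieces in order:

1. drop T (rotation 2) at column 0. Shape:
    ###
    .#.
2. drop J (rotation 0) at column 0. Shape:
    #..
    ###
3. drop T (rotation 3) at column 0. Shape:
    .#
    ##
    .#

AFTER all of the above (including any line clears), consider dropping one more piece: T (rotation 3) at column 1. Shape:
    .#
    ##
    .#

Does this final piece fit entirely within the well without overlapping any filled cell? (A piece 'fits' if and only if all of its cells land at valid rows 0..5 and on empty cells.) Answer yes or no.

Answer: no

Derivation:
Drop 1: T rot2 at col 0 lands with bottom-row=0; cleared 0 line(s) (total 0); column heights now [2 2 2 0 0 0], max=2
Drop 2: J rot0 at col 0 lands with bottom-row=2; cleared 0 line(s) (total 0); column heights now [4 3 3 0 0 0], max=4
Drop 3: T rot3 at col 0 lands with bottom-row=3; cleared 0 line(s) (total 0); column heights now [5 6 3 0 0 0], max=6
Test piece T rot3 at col 1 (width 2): heights before test = [5 6 3 0 0 0]; fits = False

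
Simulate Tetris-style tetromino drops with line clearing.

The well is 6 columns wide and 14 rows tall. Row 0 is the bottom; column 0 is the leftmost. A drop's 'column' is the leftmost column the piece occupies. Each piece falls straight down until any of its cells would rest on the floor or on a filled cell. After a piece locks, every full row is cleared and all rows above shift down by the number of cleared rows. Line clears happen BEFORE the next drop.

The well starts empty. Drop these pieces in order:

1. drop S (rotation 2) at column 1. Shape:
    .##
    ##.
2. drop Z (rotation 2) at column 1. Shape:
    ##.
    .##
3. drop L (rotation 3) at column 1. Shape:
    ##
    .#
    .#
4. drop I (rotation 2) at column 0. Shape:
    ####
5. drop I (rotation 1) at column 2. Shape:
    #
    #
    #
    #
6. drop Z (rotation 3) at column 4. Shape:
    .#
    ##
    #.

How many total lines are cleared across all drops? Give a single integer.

Answer: 0

Derivation:
Drop 1: S rot2 at col 1 lands with bottom-row=0; cleared 0 line(s) (total 0); column heights now [0 1 2 2 0 0], max=2
Drop 2: Z rot2 at col 1 lands with bottom-row=2; cleared 0 line(s) (total 0); column heights now [0 4 4 3 0 0], max=4
Drop 3: L rot3 at col 1 lands with bottom-row=4; cleared 0 line(s) (total 0); column heights now [0 7 7 3 0 0], max=7
Drop 4: I rot2 at col 0 lands with bottom-row=7; cleared 0 line(s) (total 0); column heights now [8 8 8 8 0 0], max=8
Drop 5: I rot1 at col 2 lands with bottom-row=8; cleared 0 line(s) (total 0); column heights now [8 8 12 8 0 0], max=12
Drop 6: Z rot3 at col 4 lands with bottom-row=0; cleared 0 line(s) (total 0); column heights now [8 8 12 8 2 3], max=12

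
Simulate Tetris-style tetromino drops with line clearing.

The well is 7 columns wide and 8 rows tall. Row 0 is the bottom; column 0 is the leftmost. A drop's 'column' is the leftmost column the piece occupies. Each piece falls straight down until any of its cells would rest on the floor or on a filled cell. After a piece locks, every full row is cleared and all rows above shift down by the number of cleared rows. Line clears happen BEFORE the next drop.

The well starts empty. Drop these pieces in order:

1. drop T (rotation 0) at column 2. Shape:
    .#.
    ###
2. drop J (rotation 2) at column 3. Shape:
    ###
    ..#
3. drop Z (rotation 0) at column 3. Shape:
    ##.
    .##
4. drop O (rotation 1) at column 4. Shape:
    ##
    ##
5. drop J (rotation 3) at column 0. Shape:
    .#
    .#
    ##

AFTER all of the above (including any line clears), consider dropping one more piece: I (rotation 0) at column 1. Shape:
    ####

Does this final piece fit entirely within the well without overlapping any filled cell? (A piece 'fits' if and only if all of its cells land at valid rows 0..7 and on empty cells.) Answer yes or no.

Answer: yes

Derivation:
Drop 1: T rot0 at col 2 lands with bottom-row=0; cleared 0 line(s) (total 0); column heights now [0 0 1 2 1 0 0], max=2
Drop 2: J rot2 at col 3 lands with bottom-row=1; cleared 0 line(s) (total 0); column heights now [0 0 1 3 3 3 0], max=3
Drop 3: Z rot0 at col 3 lands with bottom-row=3; cleared 0 line(s) (total 0); column heights now [0 0 1 5 5 4 0], max=5
Drop 4: O rot1 at col 4 lands with bottom-row=5; cleared 0 line(s) (total 0); column heights now [0 0 1 5 7 7 0], max=7
Drop 5: J rot3 at col 0 lands with bottom-row=0; cleared 0 line(s) (total 0); column heights now [1 3 1 5 7 7 0], max=7
Test piece I rot0 at col 1 (width 4): heights before test = [1 3 1 5 7 7 0]; fits = True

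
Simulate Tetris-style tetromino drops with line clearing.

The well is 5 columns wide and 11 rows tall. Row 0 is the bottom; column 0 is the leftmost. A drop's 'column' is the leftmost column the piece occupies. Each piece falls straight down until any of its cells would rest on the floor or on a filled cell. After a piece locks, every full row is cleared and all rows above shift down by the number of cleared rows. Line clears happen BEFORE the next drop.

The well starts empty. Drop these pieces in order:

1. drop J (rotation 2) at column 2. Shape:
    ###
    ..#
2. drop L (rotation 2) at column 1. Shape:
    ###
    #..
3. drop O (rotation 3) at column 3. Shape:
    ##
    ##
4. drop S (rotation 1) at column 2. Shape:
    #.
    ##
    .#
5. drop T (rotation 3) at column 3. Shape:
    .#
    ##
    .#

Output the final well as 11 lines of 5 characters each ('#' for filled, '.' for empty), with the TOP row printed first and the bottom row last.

Drop 1: J rot2 at col 2 lands with bottom-row=0; cleared 0 line(s) (total 0); column heights now [0 0 2 2 2], max=2
Drop 2: L rot2 at col 1 lands with bottom-row=1; cleared 0 line(s) (total 0); column heights now [0 3 3 3 2], max=3
Drop 3: O rot3 at col 3 lands with bottom-row=3; cleared 0 line(s) (total 0); column heights now [0 3 3 5 5], max=5
Drop 4: S rot1 at col 2 lands with bottom-row=5; cleared 0 line(s) (total 0); column heights now [0 3 8 7 5], max=8
Drop 5: T rot3 at col 3 lands with bottom-row=6; cleared 0 line(s) (total 0); column heights now [0 3 8 8 9], max=9

Answer: .....
.....
....#
..###
..###
...#.
...##
...##
.###.
.####
....#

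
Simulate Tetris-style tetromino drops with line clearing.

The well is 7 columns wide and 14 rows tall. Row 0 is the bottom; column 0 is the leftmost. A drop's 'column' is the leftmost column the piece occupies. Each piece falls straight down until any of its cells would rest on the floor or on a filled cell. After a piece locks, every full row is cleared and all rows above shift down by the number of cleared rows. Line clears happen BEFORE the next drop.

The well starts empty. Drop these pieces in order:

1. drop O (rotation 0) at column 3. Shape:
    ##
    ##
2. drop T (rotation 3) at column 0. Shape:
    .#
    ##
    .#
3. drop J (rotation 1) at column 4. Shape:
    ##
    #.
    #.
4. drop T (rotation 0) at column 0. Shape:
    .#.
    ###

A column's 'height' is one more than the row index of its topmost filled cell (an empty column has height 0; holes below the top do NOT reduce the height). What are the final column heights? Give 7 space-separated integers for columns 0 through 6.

Drop 1: O rot0 at col 3 lands with bottom-row=0; cleared 0 line(s) (total 0); column heights now [0 0 0 2 2 0 0], max=2
Drop 2: T rot3 at col 0 lands with bottom-row=0; cleared 0 line(s) (total 0); column heights now [2 3 0 2 2 0 0], max=3
Drop 3: J rot1 at col 4 lands with bottom-row=2; cleared 0 line(s) (total 0); column heights now [2 3 0 2 5 5 0], max=5
Drop 4: T rot0 at col 0 lands with bottom-row=3; cleared 0 line(s) (total 0); column heights now [4 5 4 2 5 5 0], max=5

Answer: 4 5 4 2 5 5 0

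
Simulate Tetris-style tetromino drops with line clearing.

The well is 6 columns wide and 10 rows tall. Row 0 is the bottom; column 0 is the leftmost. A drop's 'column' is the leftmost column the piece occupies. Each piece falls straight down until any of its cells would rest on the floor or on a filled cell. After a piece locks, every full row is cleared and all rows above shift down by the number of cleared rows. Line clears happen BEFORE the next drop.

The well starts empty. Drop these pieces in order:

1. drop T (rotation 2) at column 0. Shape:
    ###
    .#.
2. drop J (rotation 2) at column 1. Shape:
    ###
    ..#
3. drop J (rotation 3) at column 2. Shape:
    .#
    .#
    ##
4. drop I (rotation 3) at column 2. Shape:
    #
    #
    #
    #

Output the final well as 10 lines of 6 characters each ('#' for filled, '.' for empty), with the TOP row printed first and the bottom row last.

Drop 1: T rot2 at col 0 lands with bottom-row=0; cleared 0 line(s) (total 0); column heights now [2 2 2 0 0 0], max=2
Drop 2: J rot2 at col 1 lands with bottom-row=1; cleared 0 line(s) (total 0); column heights now [2 3 3 3 0 0], max=3
Drop 3: J rot3 at col 2 lands with bottom-row=3; cleared 0 line(s) (total 0); column heights now [2 3 4 6 0 0], max=6
Drop 4: I rot3 at col 2 lands with bottom-row=4; cleared 0 line(s) (total 0); column heights now [2 3 8 6 0 0], max=8

Answer: ......
......
..#...
..#...
..##..
..##..
..##..
.###..
####..
.#....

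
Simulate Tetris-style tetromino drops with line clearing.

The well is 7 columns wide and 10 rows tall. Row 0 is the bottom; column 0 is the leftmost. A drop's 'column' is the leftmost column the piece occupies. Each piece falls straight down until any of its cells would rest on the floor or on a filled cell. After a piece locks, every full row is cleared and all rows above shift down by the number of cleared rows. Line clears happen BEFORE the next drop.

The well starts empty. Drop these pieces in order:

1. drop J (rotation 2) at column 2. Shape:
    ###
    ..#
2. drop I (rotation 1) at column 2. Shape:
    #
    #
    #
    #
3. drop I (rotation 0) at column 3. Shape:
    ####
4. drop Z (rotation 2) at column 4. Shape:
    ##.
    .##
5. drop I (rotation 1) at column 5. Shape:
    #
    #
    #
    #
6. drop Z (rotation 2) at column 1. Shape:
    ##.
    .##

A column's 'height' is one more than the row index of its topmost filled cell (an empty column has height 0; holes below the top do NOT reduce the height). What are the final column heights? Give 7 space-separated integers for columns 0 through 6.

Drop 1: J rot2 at col 2 lands with bottom-row=0; cleared 0 line(s) (total 0); column heights now [0 0 2 2 2 0 0], max=2
Drop 2: I rot1 at col 2 lands with bottom-row=2; cleared 0 line(s) (total 0); column heights now [0 0 6 2 2 0 0], max=6
Drop 3: I rot0 at col 3 lands with bottom-row=2; cleared 0 line(s) (total 0); column heights now [0 0 6 3 3 3 3], max=6
Drop 4: Z rot2 at col 4 lands with bottom-row=3; cleared 0 line(s) (total 0); column heights now [0 0 6 3 5 5 4], max=6
Drop 5: I rot1 at col 5 lands with bottom-row=5; cleared 0 line(s) (total 0); column heights now [0 0 6 3 5 9 4], max=9
Drop 6: Z rot2 at col 1 lands with bottom-row=6; cleared 0 line(s) (total 0); column heights now [0 8 8 7 5 9 4], max=9

Answer: 0 8 8 7 5 9 4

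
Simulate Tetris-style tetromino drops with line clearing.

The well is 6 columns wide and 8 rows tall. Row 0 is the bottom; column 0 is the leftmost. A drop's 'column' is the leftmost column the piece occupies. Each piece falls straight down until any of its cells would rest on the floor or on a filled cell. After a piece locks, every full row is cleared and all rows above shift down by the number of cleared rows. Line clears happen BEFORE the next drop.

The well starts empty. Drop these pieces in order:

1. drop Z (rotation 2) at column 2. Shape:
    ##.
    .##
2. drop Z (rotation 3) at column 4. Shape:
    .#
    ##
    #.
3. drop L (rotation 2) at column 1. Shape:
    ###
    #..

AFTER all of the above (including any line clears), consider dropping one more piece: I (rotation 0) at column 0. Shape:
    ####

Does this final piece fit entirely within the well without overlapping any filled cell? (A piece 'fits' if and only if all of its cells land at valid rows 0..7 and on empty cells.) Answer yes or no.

Answer: yes

Derivation:
Drop 1: Z rot2 at col 2 lands with bottom-row=0; cleared 0 line(s) (total 0); column heights now [0 0 2 2 1 0], max=2
Drop 2: Z rot3 at col 4 lands with bottom-row=1; cleared 0 line(s) (total 0); column heights now [0 0 2 2 3 4], max=4
Drop 3: L rot2 at col 1 lands with bottom-row=1; cleared 0 line(s) (total 0); column heights now [0 3 3 3 3 4], max=4
Test piece I rot0 at col 0 (width 4): heights before test = [0 3 3 3 3 4]; fits = True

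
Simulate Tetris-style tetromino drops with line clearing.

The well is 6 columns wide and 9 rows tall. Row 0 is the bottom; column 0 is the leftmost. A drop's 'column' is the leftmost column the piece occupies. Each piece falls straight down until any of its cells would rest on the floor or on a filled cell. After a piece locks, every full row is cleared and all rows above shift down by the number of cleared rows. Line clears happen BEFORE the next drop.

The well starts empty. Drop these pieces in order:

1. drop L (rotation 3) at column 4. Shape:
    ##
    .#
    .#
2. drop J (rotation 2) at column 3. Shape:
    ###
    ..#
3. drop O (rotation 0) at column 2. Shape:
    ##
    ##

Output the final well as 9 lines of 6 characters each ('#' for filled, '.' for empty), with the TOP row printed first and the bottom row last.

Drop 1: L rot3 at col 4 lands with bottom-row=0; cleared 0 line(s) (total 0); column heights now [0 0 0 0 3 3], max=3
Drop 2: J rot2 at col 3 lands with bottom-row=3; cleared 0 line(s) (total 0); column heights now [0 0 0 5 5 5], max=5
Drop 3: O rot0 at col 2 lands with bottom-row=5; cleared 0 line(s) (total 0); column heights now [0 0 7 7 5 5], max=7

Answer: ......
......
..##..
..##..
...###
.....#
....##
.....#
.....#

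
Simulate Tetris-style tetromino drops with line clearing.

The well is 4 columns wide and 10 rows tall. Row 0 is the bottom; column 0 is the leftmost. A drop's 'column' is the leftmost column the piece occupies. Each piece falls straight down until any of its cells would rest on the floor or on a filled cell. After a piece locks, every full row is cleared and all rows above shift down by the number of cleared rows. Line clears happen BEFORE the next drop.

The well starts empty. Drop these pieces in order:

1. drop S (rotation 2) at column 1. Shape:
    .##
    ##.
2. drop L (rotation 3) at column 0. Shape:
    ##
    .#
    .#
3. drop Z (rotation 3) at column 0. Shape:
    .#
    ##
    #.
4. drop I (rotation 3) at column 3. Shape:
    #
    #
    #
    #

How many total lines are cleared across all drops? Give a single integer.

Drop 1: S rot2 at col 1 lands with bottom-row=0; cleared 0 line(s) (total 0); column heights now [0 1 2 2], max=2
Drop 2: L rot3 at col 0 lands with bottom-row=1; cleared 0 line(s) (total 0); column heights now [4 4 2 2], max=4
Drop 3: Z rot3 at col 0 lands with bottom-row=4; cleared 0 line(s) (total 0); column heights now [6 7 2 2], max=7
Drop 4: I rot3 at col 3 lands with bottom-row=2; cleared 0 line(s) (total 0); column heights now [6 7 2 6], max=7

Answer: 0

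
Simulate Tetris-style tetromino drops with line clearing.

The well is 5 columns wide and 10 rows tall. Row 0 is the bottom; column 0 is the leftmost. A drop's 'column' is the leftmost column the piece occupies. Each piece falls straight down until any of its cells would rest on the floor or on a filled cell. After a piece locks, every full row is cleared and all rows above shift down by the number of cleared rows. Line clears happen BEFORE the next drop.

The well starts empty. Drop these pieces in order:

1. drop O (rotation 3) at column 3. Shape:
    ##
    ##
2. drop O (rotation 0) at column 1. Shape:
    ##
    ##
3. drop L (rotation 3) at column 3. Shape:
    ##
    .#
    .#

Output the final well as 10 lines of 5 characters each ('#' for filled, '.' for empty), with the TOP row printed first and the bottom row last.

Drop 1: O rot3 at col 3 lands with bottom-row=0; cleared 0 line(s) (total 0); column heights now [0 0 0 2 2], max=2
Drop 2: O rot0 at col 1 lands with bottom-row=0; cleared 0 line(s) (total 0); column heights now [0 2 2 2 2], max=2
Drop 3: L rot3 at col 3 lands with bottom-row=2; cleared 0 line(s) (total 0); column heights now [0 2 2 5 5], max=5

Answer: .....
.....
.....
.....
.....
...##
....#
....#
.####
.####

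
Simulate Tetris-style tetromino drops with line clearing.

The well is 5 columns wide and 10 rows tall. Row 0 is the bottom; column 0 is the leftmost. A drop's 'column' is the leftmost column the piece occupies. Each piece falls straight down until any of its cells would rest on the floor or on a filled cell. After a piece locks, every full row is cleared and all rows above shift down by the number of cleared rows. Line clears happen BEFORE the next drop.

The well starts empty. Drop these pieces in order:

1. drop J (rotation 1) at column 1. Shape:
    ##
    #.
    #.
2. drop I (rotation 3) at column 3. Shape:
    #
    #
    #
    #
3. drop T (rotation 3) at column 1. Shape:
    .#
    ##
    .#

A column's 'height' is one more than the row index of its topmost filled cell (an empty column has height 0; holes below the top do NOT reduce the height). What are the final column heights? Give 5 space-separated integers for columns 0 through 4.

Answer: 0 5 6 4 0

Derivation:
Drop 1: J rot1 at col 1 lands with bottom-row=0; cleared 0 line(s) (total 0); column heights now [0 3 3 0 0], max=3
Drop 2: I rot3 at col 3 lands with bottom-row=0; cleared 0 line(s) (total 0); column heights now [0 3 3 4 0], max=4
Drop 3: T rot3 at col 1 lands with bottom-row=3; cleared 0 line(s) (total 0); column heights now [0 5 6 4 0], max=6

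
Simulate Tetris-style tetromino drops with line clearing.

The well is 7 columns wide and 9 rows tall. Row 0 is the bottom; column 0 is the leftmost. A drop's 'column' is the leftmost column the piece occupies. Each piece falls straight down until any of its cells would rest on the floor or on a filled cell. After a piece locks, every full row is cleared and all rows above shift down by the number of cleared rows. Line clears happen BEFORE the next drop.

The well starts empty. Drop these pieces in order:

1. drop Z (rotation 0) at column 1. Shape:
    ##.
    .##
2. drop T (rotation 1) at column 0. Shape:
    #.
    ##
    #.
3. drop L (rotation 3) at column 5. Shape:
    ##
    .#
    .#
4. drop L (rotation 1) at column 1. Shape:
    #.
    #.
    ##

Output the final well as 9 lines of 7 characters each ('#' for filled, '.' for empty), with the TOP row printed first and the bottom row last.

Drop 1: Z rot0 at col 1 lands with bottom-row=0; cleared 0 line(s) (total 0); column heights now [0 2 2 1 0 0 0], max=2
Drop 2: T rot1 at col 0 lands with bottom-row=1; cleared 0 line(s) (total 0); column heights now [4 3 2 1 0 0 0], max=4
Drop 3: L rot3 at col 5 lands with bottom-row=0; cleared 0 line(s) (total 0); column heights now [4 3 2 1 0 3 3], max=4
Drop 4: L rot1 at col 1 lands with bottom-row=3; cleared 0 line(s) (total 0); column heights now [4 6 4 1 0 3 3], max=6

Answer: .......
.......
.......
.#.....
.#.....
###....
##...##
###...#
..##..#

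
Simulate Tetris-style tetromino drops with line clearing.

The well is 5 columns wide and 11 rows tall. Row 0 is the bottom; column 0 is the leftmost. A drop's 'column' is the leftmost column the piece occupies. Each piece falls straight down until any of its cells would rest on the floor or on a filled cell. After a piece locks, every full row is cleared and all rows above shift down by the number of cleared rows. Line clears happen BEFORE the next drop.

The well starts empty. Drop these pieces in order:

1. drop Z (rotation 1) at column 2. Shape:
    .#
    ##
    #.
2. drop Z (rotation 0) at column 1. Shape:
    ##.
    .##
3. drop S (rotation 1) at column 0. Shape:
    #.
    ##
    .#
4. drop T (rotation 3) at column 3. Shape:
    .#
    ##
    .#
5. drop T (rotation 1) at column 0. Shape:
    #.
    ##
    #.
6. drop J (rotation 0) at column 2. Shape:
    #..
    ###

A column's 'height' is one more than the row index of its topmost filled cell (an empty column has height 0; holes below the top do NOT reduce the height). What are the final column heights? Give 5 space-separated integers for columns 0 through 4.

Answer: 10 9 7 5 6

Derivation:
Drop 1: Z rot1 at col 2 lands with bottom-row=0; cleared 0 line(s) (total 0); column heights now [0 0 2 3 0], max=3
Drop 2: Z rot0 at col 1 lands with bottom-row=3; cleared 0 line(s) (total 0); column heights now [0 5 5 4 0], max=5
Drop 3: S rot1 at col 0 lands with bottom-row=5; cleared 0 line(s) (total 0); column heights now [8 7 5 4 0], max=8
Drop 4: T rot3 at col 3 lands with bottom-row=3; cleared 0 line(s) (total 0); column heights now [8 7 5 5 6], max=8
Drop 5: T rot1 at col 0 lands with bottom-row=8; cleared 0 line(s) (total 0); column heights now [11 10 5 5 6], max=11
Drop 6: J rot0 at col 2 lands with bottom-row=6; cleared 1 line(s) (total 1); column heights now [10 9 7 5 6], max=10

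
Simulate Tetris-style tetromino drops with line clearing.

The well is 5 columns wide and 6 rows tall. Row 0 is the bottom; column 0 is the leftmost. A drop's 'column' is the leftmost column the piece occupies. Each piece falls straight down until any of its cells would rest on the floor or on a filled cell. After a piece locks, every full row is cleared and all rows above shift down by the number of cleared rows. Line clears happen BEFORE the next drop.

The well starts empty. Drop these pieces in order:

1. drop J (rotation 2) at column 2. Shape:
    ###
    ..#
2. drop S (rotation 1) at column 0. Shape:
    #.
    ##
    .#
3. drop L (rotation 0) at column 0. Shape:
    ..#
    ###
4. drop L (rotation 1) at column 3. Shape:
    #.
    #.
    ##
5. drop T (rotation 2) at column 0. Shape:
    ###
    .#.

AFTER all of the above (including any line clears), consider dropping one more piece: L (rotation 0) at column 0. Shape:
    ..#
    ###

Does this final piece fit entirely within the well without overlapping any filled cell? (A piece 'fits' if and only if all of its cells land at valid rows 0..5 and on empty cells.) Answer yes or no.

Drop 1: J rot2 at col 2 lands with bottom-row=0; cleared 0 line(s) (total 0); column heights now [0 0 2 2 2], max=2
Drop 2: S rot1 at col 0 lands with bottom-row=0; cleared 1 line(s) (total 1); column heights now [2 1 0 0 1], max=2
Drop 3: L rot0 at col 0 lands with bottom-row=2; cleared 0 line(s) (total 1); column heights now [3 3 4 0 1], max=4
Drop 4: L rot1 at col 3 lands with bottom-row=1; cleared 0 line(s) (total 1); column heights now [3 3 4 4 2], max=4
Drop 5: T rot2 at col 0 lands with bottom-row=3; cleared 0 line(s) (total 1); column heights now [5 5 5 4 2], max=5
Test piece L rot0 at col 0 (width 3): heights before test = [5 5 5 4 2]; fits = False

Answer: no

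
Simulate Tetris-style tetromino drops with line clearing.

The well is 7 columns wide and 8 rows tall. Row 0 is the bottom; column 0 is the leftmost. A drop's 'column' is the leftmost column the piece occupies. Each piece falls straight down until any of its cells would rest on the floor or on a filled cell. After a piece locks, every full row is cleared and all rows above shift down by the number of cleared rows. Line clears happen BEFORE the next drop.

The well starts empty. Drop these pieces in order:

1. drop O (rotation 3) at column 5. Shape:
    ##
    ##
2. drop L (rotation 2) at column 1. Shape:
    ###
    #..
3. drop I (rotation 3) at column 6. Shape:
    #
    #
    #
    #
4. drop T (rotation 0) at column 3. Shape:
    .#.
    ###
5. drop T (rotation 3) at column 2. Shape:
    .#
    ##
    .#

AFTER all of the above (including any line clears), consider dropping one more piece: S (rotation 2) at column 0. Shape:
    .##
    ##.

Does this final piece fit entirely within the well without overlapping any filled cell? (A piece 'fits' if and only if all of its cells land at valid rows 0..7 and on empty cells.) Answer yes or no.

Drop 1: O rot3 at col 5 lands with bottom-row=0; cleared 0 line(s) (total 0); column heights now [0 0 0 0 0 2 2], max=2
Drop 2: L rot2 at col 1 lands with bottom-row=0; cleared 0 line(s) (total 0); column heights now [0 2 2 2 0 2 2], max=2
Drop 3: I rot3 at col 6 lands with bottom-row=2; cleared 0 line(s) (total 0); column heights now [0 2 2 2 0 2 6], max=6
Drop 4: T rot0 at col 3 lands with bottom-row=2; cleared 0 line(s) (total 0); column heights now [0 2 2 3 4 3 6], max=6
Drop 5: T rot3 at col 2 lands with bottom-row=3; cleared 0 line(s) (total 0); column heights now [0 2 5 6 4 3 6], max=6
Test piece S rot2 at col 0 (width 3): heights before test = [0 2 5 6 4 3 6]; fits = True

Answer: yes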